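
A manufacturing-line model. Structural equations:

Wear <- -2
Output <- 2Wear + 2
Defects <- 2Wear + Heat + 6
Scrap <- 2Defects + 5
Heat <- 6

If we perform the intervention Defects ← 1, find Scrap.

7

The intervention breaks the incoming arrows to Defects: Defects <- 2Wear + Heat + 6 no longer applies, and Defects = 1.
Scrap = 2Defects + 5  [with Defects=1]  = 7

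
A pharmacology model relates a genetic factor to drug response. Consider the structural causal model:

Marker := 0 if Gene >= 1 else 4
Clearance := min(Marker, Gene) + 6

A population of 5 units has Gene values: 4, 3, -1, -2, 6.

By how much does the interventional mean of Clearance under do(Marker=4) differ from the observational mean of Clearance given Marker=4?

Every unit gets Marker=4 under the intervention. Clearance values become 10, 9, 5, 4, 10; E[Clearance|do(Marker=4)] = 7.6.
Conditioning on Marker=4 selects the 2 unit(s) with Gene ∈ {-1, -2}. Their Clearance values: 5, 4. Mean = 4.5.
Difference = 7.6 − 4.5 = 3.1.

3.1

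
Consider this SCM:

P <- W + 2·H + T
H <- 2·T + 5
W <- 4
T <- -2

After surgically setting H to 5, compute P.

The intervention breaks the incoming arrows to H: H <- 2·T + 5 no longer applies, and H = 5.
P = W + 2·H + T  [with W=4, H=5, T=-2]  = 12

12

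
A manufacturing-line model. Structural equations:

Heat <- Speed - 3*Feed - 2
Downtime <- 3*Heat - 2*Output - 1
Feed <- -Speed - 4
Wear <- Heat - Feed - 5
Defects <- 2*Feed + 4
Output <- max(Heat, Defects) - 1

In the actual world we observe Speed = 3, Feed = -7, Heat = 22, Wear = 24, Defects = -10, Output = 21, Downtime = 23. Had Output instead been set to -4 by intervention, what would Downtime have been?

Intervening sets Output = -4 and removes its equation (Output <- max(Heat, Defects) - 1).
Feed = -Speed - 4  [with Speed=3]  = -7
Heat = Speed - 3*Feed - 2  [with Speed=3, Feed=-7]  = 22
Downtime = 3*Heat - 2*Output - 1  [with Heat=22, Output=-4]  = 73

73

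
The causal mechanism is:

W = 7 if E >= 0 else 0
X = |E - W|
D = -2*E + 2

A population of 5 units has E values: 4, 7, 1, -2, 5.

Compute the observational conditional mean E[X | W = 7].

2.75

Conditioning on W=7 selects the 4 unit(s) with E ∈ {4, 7, 1, 5}. Their X values: 3, 0, 6, 2. Mean = 2.75.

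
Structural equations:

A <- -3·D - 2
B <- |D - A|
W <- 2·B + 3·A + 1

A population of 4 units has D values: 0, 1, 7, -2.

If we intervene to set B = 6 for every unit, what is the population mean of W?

do(B=6) breaks B's dependence on D. With B=6 fixed, W across the units is 7, -2, -56, 25, mean -6.5.

-6.5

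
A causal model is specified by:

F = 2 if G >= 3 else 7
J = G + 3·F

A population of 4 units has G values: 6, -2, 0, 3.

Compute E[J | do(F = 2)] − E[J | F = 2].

Under do(F=2), F's equation is replaced by F=2 for every unit. Per-unit J: 12, 4, 6, 9. Mean = 7.75.
Conditioning on F=2 selects the 2 unit(s) with G ∈ {6, 3}. Their J values: 12, 9. Mean = 10.5.
Difference = 7.75 − 10.5 = -2.75.

-2.75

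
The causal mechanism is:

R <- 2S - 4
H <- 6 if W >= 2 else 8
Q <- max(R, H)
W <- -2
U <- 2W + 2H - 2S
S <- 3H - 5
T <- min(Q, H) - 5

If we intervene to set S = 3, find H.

8

Under do(S=3), the mechanism S <- 3H - 5 is discarded; S is fixed at 3.
Since H is not a descendant of the intervened variable, it is unaffected.
H = 6 if W >= 2 else 8  [with W=-2]  = 8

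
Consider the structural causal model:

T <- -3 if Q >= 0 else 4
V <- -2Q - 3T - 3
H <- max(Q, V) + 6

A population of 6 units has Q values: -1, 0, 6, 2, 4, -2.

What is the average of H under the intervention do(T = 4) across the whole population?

7.5

Under do(T=4), T's equation is replaced by T=4 for every unit. Per-unit H: 5, 6, 12, 8, 10, 4. Mean = 7.5.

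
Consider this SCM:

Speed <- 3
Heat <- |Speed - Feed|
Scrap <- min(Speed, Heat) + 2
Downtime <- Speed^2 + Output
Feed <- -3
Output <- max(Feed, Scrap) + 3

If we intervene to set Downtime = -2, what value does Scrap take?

do(Downtime=-2) replaces the equation Downtime <- Speed^2 + Output with the constant Downtime = -2.
No directed path runs from Downtime to Scrap, so Scrap keeps its natural value.
Heat = |Speed - Feed|  [with Speed=3, Feed=-3]  = 6
Scrap = min(Speed, Heat) + 2  [with Speed=3, Heat=6]  = 5

5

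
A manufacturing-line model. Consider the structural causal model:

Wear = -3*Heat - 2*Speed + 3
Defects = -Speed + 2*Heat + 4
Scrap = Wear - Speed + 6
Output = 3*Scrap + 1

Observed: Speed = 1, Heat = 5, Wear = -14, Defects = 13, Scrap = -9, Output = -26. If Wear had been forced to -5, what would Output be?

1

The intervention breaks the incoming arrows to Wear: Wear = -3*Heat - 2*Speed + 3 no longer applies, and Wear = -5.
Scrap = Wear - Speed + 6  [with Wear=-5, Speed=1]  = 0
Output = 3*Scrap + 1  [with Scrap=0]  = 1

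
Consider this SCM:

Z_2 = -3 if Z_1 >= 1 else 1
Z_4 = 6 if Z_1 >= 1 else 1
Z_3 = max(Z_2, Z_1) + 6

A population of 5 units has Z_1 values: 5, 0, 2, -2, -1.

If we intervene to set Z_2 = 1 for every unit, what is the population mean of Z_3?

do(Z_2=1) breaks Z_2's dependence on Z_1. With Z_2=1 fixed, Z_3 across the units is 11, 7, 8, 7, 7, mean 8.

8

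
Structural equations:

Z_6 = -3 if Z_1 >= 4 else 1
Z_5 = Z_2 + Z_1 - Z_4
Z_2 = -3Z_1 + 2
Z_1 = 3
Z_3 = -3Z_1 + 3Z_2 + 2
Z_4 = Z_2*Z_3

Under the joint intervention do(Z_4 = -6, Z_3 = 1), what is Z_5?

The joint intervention fixes Z_4 = -6, Z_3 = 1, removing each variable's own equation.
Z_2 = -3Z_1 + 2  [with Z_1=3]  = -7
Z_5 = Z_2 + Z_1 - Z_4  [with Z_2=-7, Z_1=3, Z_4=-6]  = 2

2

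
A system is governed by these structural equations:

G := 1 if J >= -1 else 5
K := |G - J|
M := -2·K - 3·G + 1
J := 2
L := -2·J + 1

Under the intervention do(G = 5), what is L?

do(G=5) replaces the equation G := 1 if J >= -1 else 5 with the constant G = 5.
Since L is not a descendant of the intervened variable, it is unaffected.
L = -2·J + 1  [with J=2]  = -3

-3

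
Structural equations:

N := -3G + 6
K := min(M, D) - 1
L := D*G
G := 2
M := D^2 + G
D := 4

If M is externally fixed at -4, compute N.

Under do(M=-4), the mechanism M := D^2 + G is discarded; M is fixed at -4.
Since N is not a descendant of the intervened variable, it is unaffected.
N = -3G + 6  [with G=2]  = 0

0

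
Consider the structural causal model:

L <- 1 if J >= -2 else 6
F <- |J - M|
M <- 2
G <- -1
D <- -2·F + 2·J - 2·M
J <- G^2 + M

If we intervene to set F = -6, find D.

Intervening sets F = -6 and removes its equation (F <- |J - M|).
J = G^2 + M  [with G=-1, M=2]  = 3
D = -2·F + 2·J - 2·M  [with F=-6, J=3, M=2]  = 14

14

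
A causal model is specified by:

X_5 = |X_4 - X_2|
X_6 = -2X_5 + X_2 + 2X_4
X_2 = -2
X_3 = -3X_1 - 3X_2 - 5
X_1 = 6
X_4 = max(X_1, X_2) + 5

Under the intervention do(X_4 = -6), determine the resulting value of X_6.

Under do(X_4=-6), the mechanism X_4 = max(X_1, X_2) + 5 is discarded; X_4 is fixed at -6.
X_5 = |X_4 - X_2|  [with X_4=-6, X_2=-2]  = 4
X_6 = -2X_5 + X_2 + 2X_4  [with X_5=4, X_2=-2, X_4=-6]  = -22

-22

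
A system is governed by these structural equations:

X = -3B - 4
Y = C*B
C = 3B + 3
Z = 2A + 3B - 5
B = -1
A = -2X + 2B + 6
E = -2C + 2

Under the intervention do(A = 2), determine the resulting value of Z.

do(A=2) replaces the equation A = -2X + 2B + 6 with the constant A = 2.
Z = 2A + 3B - 5  [with A=2, B=-1]  = -4

-4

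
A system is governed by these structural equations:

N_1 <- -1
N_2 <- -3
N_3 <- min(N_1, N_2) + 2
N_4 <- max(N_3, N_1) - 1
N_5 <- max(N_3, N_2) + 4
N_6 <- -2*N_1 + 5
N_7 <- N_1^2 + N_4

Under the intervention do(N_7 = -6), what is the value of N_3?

Intervening sets N_7 = -6 and removes its equation (N_7 <- N_1^2 + N_4).
N_3 is not downstream of the intervention, so its value is determined by the original equations.
N_3 = min(N_1, N_2) + 2  [with N_1=-1, N_2=-3]  = -1

-1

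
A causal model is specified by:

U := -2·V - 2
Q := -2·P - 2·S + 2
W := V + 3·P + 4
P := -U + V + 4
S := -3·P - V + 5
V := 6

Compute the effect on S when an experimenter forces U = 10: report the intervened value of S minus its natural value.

72

Under do(U=10), the mechanism U := -2·V - 2 is discarded; U is fixed at 10.
P = -U + V + 4  [with U=10, V=6]  = 0
S = -3·P - V + 5  [with P=0, V=6]  = -1
Without intervention: U = -2·V - 2  [with V=6]  = -14; P = -U + V + 4  [with U=-14, V=6]  = 24; S = -3·P - V + 5  [with P=24, V=6]  = -73.
Change = -1 − (-73) = 72.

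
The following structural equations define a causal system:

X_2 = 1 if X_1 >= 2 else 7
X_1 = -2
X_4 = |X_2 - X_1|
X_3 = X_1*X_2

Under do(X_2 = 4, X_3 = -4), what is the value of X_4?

6

Setting X_2 = 4, X_3 = -4 by intervention discards those variables' equations.
X_4 = |X_2 - X_1|  [with X_2=4, X_1=-2]  = 6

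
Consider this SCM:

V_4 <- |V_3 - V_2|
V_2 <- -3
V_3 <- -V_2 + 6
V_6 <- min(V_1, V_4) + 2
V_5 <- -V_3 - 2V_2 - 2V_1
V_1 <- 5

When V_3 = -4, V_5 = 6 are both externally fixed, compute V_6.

Setting V_3 = -4, V_5 = 6 by intervention discards those variables' equations.
V_4 = |V_3 - V_2|  [with V_3=-4, V_2=-3]  = 1
V_6 = min(V_1, V_4) + 2  [with V_1=5, V_4=1]  = 3

3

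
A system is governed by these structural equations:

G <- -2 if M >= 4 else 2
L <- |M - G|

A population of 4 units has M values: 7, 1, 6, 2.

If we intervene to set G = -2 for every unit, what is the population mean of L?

6

Under do(G=-2), G's equation is replaced by G=-2 for every unit. Per-unit L: 9, 3, 8, 4. Mean = 6.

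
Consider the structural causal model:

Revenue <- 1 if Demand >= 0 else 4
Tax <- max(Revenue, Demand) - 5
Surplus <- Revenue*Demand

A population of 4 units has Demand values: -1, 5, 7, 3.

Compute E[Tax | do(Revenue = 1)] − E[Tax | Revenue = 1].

-1

Every unit gets Revenue=1 under the intervention. Tax values become -4, 0, 2, -2; E[Tax|do(Revenue=1)] = -1.
Conditioning on Revenue=1 selects the 3 unit(s) with Demand ∈ {5, 7, 3}. Their Tax values: 0, 2, -2. Mean = 0.
Difference = -1 − 0 = -1.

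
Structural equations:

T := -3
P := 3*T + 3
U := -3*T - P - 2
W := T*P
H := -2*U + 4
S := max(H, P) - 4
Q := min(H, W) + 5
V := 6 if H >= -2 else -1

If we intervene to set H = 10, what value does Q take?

15

Under do(H=10), the mechanism H := -2*U + 4 is discarded; H is fixed at 10.
P = 3*T + 3  [with T=-3]  = -6
W = T*P  [with T=-3, P=-6]  = 18
Q = min(H, W) + 5  [with H=10, W=18]  = 15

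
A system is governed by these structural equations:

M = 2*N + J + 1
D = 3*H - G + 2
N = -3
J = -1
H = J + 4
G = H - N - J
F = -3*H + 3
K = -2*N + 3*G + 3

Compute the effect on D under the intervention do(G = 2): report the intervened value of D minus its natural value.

do(G=2) replaces the equation G = H - N - J with the constant G = 2.
H = J + 4  [with J=-1]  = 3
D = 3*H - G + 2  [with H=3, G=2]  = 9
Without intervention: H = J + 4  [with J=-1]  = 3; G = H - N - J  [with H=3, N=-3, J=-1]  = 7; D = 3*H - G + 2  [with H=3, G=7]  = 4.
Change = 9 − 4 = 5.

5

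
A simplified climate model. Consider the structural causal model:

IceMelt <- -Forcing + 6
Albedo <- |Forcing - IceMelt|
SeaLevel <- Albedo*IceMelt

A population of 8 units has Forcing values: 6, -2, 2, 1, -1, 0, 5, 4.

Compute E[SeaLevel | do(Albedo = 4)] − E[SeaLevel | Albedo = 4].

The intervention sets Albedo=4 in all 8 units regardless of Forcing. Recomputing SeaLevel per unit gives 0, 32, 16, 20, 28, 24, 4, 8; average 16.5.
Conditioning on Albedo=4 selects the 2 unit(s) with Forcing ∈ {1, 5}. Their SeaLevel values: 20, 4. Mean = 12.
Difference = 16.5 − 12 = 4.5.

4.5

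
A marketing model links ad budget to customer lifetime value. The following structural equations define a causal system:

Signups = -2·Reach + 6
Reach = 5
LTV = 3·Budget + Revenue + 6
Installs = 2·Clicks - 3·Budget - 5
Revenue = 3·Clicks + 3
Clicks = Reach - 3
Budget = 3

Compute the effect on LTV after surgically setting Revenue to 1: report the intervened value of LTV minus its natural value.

-8

Intervening sets Revenue = 1 and removes its equation (Revenue = 3·Clicks + 3).
LTV = 3·Budget + Revenue + 6  [with Budget=3, Revenue=1]  = 16
Without intervention: Clicks = Reach - 3  [with Reach=5]  = 2; Revenue = 3·Clicks + 3  [with Clicks=2]  = 9; LTV = 3·Budget + Revenue + 6  [with Budget=3, Revenue=9]  = 24.
Change = 16 − 24 = -8.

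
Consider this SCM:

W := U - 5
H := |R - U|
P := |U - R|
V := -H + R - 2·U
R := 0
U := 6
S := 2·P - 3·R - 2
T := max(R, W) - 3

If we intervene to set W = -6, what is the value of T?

The intervention breaks the incoming arrows to W: W := U - 5 no longer applies, and W = -6.
T = max(R, W) - 3  [with R=0, W=-6]  = -3

-3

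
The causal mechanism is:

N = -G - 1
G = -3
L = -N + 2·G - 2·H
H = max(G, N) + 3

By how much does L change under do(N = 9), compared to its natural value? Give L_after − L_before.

-21

Under do(N=9), the mechanism N = -G - 1 is discarded; N is fixed at 9.
H = max(G, N) + 3  [with G=-3, N=9]  = 12
L = -N + 2·G - 2·H  [with N=9, G=-3, H=12]  = -39
Without intervention: N = -G - 1  [with G=-3]  = 2; H = max(G, N) + 3  [with G=-3, N=2]  = 5; L = -N + 2·G - 2·H  [with N=2, G=-3, H=5]  = -18.
Change = -39 − (-18) = -21.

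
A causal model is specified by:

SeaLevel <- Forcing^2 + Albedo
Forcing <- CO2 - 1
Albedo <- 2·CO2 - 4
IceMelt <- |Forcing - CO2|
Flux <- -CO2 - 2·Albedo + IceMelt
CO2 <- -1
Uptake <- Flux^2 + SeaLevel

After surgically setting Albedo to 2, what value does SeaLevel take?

Intervening sets Albedo = 2 and removes its equation (Albedo <- 2·CO2 - 4).
Forcing = CO2 - 1  [with CO2=-1]  = -2
SeaLevel = Forcing^2 + Albedo  [with Forcing=-2, Albedo=2]  = 6

6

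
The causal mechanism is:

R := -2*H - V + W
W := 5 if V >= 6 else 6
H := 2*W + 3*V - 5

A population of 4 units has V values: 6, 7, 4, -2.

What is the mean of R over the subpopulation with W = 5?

Conditioning on W=5 selects the 2 unit(s) with V ∈ {6, 7}. Their R values: -47, -54. Mean = -50.5.

-50.5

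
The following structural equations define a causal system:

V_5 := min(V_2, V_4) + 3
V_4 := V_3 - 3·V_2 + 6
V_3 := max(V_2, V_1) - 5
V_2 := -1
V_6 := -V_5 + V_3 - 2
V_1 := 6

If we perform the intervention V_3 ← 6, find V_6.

2

The intervention breaks the incoming arrows to V_3: V_3 := max(V_2, V_1) - 5 no longer applies, and V_3 = 6.
V_4 = V_3 - 3·V_2 + 6  [with V_3=6, V_2=-1]  = 15
V_5 = min(V_2, V_4) + 3  [with V_2=-1, V_4=15]  = 2
V_6 = -V_5 + V_3 - 2  [with V_5=2, V_3=6]  = 2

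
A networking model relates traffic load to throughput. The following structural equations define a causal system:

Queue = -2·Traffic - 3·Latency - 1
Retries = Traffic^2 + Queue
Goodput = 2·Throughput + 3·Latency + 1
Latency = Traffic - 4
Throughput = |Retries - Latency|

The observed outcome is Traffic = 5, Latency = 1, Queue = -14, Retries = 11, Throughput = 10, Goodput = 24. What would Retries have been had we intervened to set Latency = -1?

17

Under do(Latency=-1), the mechanism Latency = Traffic - 4 is discarded; Latency is fixed at -1.
Queue = -2·Traffic - 3·Latency - 1  [with Traffic=5, Latency=-1]  = -8
Retries = Traffic^2 + Queue  [with Traffic=5, Queue=-8]  = 17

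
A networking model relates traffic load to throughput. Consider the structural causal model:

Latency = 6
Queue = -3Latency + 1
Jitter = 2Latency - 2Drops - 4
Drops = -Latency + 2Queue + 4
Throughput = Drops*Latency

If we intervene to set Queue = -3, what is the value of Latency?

Under do(Queue=-3), the mechanism Queue = -3Latency + 1 is discarded; Queue is fixed at -3.
Latency is not downstream of the intervention, so its value is determined by the original equations.

6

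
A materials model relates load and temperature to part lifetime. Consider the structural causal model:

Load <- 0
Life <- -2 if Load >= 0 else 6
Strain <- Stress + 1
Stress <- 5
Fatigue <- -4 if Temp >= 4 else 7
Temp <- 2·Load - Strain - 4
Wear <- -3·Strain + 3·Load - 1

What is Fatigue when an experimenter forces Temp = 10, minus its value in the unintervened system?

Under do(Temp=10), the mechanism Temp <- 2·Load - Strain - 4 is discarded; Temp is fixed at 10.
Fatigue = -4 if Temp >= 4 else 7  [with Temp=10]  = -4
Without intervention: Strain = Stress + 1  [with Stress=5]  = 6; Temp = 2·Load - Strain - 4  [with Load=0, Strain=6]  = -10; Fatigue = -4 if Temp >= 4 else 7  [with Temp=-10]  = 7.
Change = -4 − 7 = -11.

-11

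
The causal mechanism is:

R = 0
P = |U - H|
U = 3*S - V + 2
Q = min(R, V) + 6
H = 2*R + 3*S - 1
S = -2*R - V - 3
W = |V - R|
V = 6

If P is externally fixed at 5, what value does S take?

-9

The intervention breaks the incoming arrows to P: P = |U - H| no longer applies, and P = 5.
Since S is not a descendant of the intervened variable, it is unaffected.
S = -2*R - V - 3  [with R=0, V=6]  = -9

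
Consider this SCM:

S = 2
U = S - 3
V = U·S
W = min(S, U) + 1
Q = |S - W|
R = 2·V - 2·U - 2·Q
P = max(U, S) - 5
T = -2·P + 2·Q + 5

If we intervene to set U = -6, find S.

2

Under do(U=-6), the mechanism U = S - 3 is discarded; U is fixed at -6.
S is not downstream of the intervention, so its value is determined by the original equations.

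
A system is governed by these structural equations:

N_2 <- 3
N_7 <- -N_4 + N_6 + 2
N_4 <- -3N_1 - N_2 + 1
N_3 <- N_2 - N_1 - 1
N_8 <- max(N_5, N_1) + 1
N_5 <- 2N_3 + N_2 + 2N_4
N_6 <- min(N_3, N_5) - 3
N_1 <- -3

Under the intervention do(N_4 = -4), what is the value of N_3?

Under do(N_4=-4), the mechanism N_4 <- -3N_1 - N_2 + 1 is discarded; N_4 is fixed at -4.
Since N_3 is not a descendant of the intervened variable, it is unaffected.
N_3 = N_2 - N_1 - 1  [with N_2=3, N_1=-3]  = 5

5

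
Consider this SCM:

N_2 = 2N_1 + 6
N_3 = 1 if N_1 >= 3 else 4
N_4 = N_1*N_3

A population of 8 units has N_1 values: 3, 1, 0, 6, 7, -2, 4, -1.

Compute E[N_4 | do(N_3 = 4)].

9

Under do(N_3=4), N_3's equation is replaced by N_3=4 for every unit. Per-unit N_4: 12, 4, 0, 24, 28, -8, 16, -4. Mean = 9.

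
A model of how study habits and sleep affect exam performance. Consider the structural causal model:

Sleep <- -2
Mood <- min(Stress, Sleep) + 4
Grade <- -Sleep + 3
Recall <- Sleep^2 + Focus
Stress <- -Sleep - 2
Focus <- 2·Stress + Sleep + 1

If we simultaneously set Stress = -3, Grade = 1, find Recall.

Setting Stress = -3, Grade = 1 by intervention discards those variables' equations.
Focus = 2·Stress + Sleep + 1  [with Stress=-3, Sleep=-2]  = -7
Recall = Sleep^2 + Focus  [with Sleep=-2, Focus=-7]  = -3

-3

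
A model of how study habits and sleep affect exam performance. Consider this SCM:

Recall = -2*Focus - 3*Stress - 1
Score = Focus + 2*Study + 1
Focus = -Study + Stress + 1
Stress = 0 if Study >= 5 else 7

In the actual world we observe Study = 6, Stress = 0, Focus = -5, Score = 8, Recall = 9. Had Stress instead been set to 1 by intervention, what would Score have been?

Under do(Stress=1), the mechanism Stress = 0 if Study >= 5 else 7 is discarded; Stress is fixed at 1.
Focus = -Study + Stress + 1  [with Study=6, Stress=1]  = -4
Score = Focus + 2*Study + 1  [with Focus=-4, Study=6]  = 9

9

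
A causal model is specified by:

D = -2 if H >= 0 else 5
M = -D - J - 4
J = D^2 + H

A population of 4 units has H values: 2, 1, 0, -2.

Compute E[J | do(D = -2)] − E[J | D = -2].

The intervention sets D=-2 in all 4 units regardless of H. Recomputing J per unit gives 6, 5, 4, 2; average 4.25.
E[J|D=-2] averages over only the 3 units with D=-2 (H = 2, 1, 0): J = 6, 5, 4, mean 5.
Difference = 4.25 − 5 = -0.75.

-0.75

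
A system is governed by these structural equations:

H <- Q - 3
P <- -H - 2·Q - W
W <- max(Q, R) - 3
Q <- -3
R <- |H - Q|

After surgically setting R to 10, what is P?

do(R=10) replaces the equation R <- |H - Q| with the constant R = 10.
H = Q - 3  [with Q=-3]  = -6
W = max(Q, R) - 3  [with Q=-3, R=10]  = 7
P = -H - 2·Q - W  [with H=-6, Q=-3, W=7]  = 5

5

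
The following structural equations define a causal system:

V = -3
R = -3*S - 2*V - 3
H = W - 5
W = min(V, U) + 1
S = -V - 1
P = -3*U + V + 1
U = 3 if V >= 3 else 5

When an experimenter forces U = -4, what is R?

-3

Under do(U=-4), the mechanism U = 3 if V >= 3 else 5 is discarded; U is fixed at -4.
No directed path runs from U to R, so R keeps its natural value.
S = -V - 1  [with V=-3]  = 2
R = -3*S - 2*V - 3  [with S=2, V=-3]  = -3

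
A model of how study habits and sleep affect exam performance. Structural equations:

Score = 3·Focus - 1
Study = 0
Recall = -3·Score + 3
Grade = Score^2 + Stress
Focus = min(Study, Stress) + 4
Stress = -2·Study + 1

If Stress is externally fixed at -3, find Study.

0

Under do(Stress=-3), the mechanism Stress = -2·Study + 1 is discarded; Stress is fixed at -3.
Study is not downstream of the intervention, so its value is determined by the original equations.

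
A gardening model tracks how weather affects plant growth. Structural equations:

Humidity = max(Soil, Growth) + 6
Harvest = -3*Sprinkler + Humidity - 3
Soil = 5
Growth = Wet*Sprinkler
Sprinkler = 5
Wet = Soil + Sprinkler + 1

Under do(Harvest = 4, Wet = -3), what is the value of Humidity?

11

Under do(Harvest = 4, Wet = -3), each intervened variable's structural equation is replaced by its fixed value.
Growth = Wet*Sprinkler  [with Wet=-3, Sprinkler=5]  = -15
Humidity = max(Soil, Growth) + 6  [with Soil=5, Growth=-15]  = 11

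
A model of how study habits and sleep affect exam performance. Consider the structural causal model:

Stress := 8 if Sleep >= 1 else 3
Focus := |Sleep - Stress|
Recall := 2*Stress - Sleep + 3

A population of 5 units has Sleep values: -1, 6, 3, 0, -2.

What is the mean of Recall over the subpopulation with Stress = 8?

Observing Stress=8 restricts to units where Stress's equation naturally yields 8: Sleep ∈ {6, 3}. In that subpopulation Recall = 13, 16, mean 14.5.

14.5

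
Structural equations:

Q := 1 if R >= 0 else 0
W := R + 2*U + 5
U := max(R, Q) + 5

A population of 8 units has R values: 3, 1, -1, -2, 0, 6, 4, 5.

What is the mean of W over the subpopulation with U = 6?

17.5

Observing U=6 restricts to units where U's equation naturally yields 6: R ∈ {1, 0}. In that subpopulation W = 18, 17, mean 17.5.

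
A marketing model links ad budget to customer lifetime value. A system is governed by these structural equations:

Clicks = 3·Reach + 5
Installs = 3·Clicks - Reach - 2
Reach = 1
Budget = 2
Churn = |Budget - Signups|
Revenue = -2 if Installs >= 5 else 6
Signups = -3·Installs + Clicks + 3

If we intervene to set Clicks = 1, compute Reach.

1

Under do(Clicks=1), the mechanism Clicks = 3·Reach + 5 is discarded; Clicks is fixed at 1.
Since Reach is not a descendant of the intervened variable, it is unaffected.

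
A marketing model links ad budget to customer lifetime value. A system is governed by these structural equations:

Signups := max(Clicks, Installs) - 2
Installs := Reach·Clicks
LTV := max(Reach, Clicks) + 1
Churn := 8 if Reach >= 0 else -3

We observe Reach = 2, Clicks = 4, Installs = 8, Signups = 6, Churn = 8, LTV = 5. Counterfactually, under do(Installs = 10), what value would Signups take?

The intervention breaks the incoming arrows to Installs: Installs := Reach·Clicks no longer applies, and Installs = 10.
Signups = max(Clicks, Installs) - 2  [with Clicks=4, Installs=10]  = 8

8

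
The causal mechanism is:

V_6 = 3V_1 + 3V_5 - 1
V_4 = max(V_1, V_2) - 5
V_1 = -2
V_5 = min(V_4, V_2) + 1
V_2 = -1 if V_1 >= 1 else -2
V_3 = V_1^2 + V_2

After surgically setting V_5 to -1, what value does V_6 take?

The intervention breaks the incoming arrows to V_5: V_5 = min(V_4, V_2) + 1 no longer applies, and V_5 = -1.
V_6 = 3V_1 + 3V_5 - 1  [with V_1=-2, V_5=-1]  = -10

-10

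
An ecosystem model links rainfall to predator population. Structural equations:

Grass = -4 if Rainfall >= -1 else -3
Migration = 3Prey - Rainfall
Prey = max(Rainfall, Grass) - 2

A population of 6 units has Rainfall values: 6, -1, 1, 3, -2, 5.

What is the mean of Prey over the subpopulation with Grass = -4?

Conditioning on Grass=-4 selects the 5 unit(s) with Rainfall ∈ {6, -1, 1, 3, 5}. Their Prey values: 4, -3, -1, 1, 3. Mean = 0.8.

0.8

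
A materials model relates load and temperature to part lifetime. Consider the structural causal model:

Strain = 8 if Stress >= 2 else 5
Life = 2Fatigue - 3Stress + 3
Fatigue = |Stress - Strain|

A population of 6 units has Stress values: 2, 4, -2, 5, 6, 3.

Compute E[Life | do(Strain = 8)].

Every unit gets Strain=8 under the intervention. Life values become 9, -1, 29, -6, -11, 4; E[Life|do(Strain=8)] = 4.

4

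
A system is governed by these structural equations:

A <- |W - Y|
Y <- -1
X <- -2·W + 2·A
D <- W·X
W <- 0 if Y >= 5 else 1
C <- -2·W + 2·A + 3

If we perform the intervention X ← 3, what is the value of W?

1

Under do(X=3), the mechanism X <- -2·W + 2·A is discarded; X is fixed at 3.
No directed path runs from X to W, so W keeps its natural value.
W = 0 if Y >= 5 else 1  [with Y=-1]  = 1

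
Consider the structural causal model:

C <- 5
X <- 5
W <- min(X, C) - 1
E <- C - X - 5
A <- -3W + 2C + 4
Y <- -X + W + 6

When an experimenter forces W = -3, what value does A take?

23

Intervening sets W = -3 and removes its equation (W <- min(X, C) - 1).
A = -3W + 2C + 4  [with W=-3, C=5]  = 23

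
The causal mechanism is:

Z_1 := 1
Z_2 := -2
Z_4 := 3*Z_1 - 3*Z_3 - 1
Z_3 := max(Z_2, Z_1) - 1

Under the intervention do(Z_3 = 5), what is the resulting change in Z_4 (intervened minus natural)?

The intervention breaks the incoming arrows to Z_3: Z_3 := max(Z_2, Z_1) - 1 no longer applies, and Z_3 = 5.
Z_4 = 3*Z_1 - 3*Z_3 - 1  [with Z_1=1, Z_3=5]  = -13
Without intervention: Z_3 = max(Z_2, Z_1) - 1  [with Z_2=-2, Z_1=1]  = 0; Z_4 = 3*Z_1 - 3*Z_3 - 1  [with Z_1=1, Z_3=0]  = 2.
Change = -13 − 2 = -15.

-15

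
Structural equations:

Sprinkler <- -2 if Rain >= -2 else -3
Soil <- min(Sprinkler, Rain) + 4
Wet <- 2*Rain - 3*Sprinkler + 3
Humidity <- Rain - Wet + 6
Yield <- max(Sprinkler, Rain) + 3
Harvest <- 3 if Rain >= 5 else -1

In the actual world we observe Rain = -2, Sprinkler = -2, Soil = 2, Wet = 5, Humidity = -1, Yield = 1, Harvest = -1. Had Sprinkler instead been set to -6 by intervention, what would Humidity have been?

do(Sprinkler=-6) replaces the equation Sprinkler <- -2 if Rain >= -2 else -3 with the constant Sprinkler = -6.
Wet = 2*Rain - 3*Sprinkler + 3  [with Rain=-2, Sprinkler=-6]  = 17
Humidity = Rain - Wet + 6  [with Rain=-2, Wet=17]  = -13

-13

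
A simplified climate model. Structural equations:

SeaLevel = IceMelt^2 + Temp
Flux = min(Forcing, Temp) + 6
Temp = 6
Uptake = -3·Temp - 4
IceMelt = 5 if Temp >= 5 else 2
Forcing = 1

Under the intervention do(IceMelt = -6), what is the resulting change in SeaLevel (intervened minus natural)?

The intervention breaks the incoming arrows to IceMelt: IceMelt = 5 if Temp >= 5 else 2 no longer applies, and IceMelt = -6.
SeaLevel = IceMelt^2 + Temp  [with IceMelt=-6, Temp=6]  = 42
Without intervention: IceMelt = 5 if Temp >= 5 else 2  [with Temp=6]  = 5; SeaLevel = IceMelt^2 + Temp  [with IceMelt=5, Temp=6]  = 31.
Change = 42 − 31 = 11.

11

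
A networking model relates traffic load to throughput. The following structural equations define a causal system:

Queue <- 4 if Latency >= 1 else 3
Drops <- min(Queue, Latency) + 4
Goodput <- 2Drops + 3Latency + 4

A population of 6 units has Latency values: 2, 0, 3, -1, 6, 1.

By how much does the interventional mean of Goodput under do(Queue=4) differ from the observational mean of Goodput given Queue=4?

Under do(Queue=4), Queue's equation is replaced by Queue=4 for every unit. Per-unit Goodput: 22, 12, 27, 7, 38, 17. Mean = 20.5.
Conditioning on Queue=4 selects the 4 unit(s) with Latency ∈ {2, 3, 6, 1}. Their Goodput values: 22, 27, 38, 17. Mean = 26.
Difference = 20.5 − 26 = -5.5.

-5.5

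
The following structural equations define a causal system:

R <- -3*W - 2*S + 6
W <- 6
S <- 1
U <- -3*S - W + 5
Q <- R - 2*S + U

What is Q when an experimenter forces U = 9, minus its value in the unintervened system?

13

do(U=9) replaces the equation U <- -3*S - W + 5 with the constant U = 9.
R = -3*W - 2*S + 6  [with W=6, S=1]  = -14
Q = R - 2*S + U  [with R=-14, S=1, U=9]  = -7
Without intervention: U = -3*S - W + 5  [with S=1, W=6]  = -4; R = -3*W - 2*S + 6  [with W=6, S=1]  = -14; Q = R - 2*S + U  [with R=-14, S=1, U=-4]  = -20.
Change = -7 − (-20) = 13.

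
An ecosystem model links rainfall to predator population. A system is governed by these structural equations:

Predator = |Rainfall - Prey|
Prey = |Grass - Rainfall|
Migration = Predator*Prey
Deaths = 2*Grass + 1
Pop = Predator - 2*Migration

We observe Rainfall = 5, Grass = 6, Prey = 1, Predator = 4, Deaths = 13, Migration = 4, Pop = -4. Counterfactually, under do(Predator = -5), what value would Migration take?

-5

Under do(Predator=-5), the mechanism Predator = |Rainfall - Prey| is discarded; Predator is fixed at -5.
Prey = |Grass - Rainfall|  [with Grass=6, Rainfall=5]  = 1
Migration = Predator*Prey  [with Predator=-5, Prey=1]  = -5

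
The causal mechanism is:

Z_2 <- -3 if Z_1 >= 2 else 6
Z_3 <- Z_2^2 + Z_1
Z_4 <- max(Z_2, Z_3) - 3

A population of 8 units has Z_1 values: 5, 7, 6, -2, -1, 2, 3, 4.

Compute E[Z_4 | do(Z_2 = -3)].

Every unit gets Z_2=-3 under the intervention. Z_4 values become 11, 13, 12, 4, 5, 8, 9, 10; E[Z_4|do(Z_2=-3)] = 9.

9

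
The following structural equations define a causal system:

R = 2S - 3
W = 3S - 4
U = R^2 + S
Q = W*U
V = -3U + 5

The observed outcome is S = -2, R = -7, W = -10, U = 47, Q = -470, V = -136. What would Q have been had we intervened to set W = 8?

do(W=8) replaces the equation W = 3S - 4 with the constant W = 8.
R = 2S - 3  [with S=-2]  = -7
U = R^2 + S  [with R=-7, S=-2]  = 47
Q = W*U  [with W=8, U=47]  = 376

376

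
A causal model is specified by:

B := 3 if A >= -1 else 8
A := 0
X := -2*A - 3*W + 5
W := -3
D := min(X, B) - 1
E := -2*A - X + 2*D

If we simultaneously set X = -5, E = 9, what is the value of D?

-6

The joint intervention fixes X = -5, E = 9, removing each variable's own equation.
B = 3 if A >= -1 else 8  [with A=0]  = 3
D = min(X, B) - 1  [with X=-5, B=3]  = -6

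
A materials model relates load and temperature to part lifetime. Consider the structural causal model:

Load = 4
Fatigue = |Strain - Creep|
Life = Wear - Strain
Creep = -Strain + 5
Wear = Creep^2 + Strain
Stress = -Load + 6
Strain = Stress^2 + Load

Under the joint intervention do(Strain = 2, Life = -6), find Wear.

11

Setting Strain = 2, Life = -6 by intervention discards those variables' equations.
Creep = -Strain + 5  [with Strain=2]  = 3
Wear = Creep^2 + Strain  [with Creep=3, Strain=2]  = 11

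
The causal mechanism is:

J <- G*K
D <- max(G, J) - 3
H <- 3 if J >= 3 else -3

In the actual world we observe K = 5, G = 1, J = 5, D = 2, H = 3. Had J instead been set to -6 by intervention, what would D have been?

-2

The intervention breaks the incoming arrows to J: J <- G*K no longer applies, and J = -6.
D = max(G, J) - 3  [with G=1, J=-6]  = -2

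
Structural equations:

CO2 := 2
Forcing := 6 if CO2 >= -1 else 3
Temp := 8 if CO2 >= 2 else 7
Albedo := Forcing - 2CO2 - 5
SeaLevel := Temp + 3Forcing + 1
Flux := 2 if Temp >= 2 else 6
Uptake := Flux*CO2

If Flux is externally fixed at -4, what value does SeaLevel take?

do(Flux=-4) replaces the equation Flux := 2 if Temp >= 2 else 6 with the constant Flux = -4.
Since SeaLevel is not a descendant of the intervened variable, it is unaffected.
Forcing = 6 if CO2 >= -1 else 3  [with CO2=2]  = 6
Temp = 8 if CO2 >= 2 else 7  [with CO2=2]  = 8
SeaLevel = Temp + 3Forcing + 1  [with Temp=8, Forcing=6]  = 27

27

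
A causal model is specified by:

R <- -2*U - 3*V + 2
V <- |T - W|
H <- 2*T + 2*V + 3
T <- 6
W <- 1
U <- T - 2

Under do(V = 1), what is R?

do(V=1) replaces the equation V <- |T - W| with the constant V = 1.
U = T - 2  [with T=6]  = 4
R = -2*U - 3*V + 2  [with U=4, V=1]  = -9

-9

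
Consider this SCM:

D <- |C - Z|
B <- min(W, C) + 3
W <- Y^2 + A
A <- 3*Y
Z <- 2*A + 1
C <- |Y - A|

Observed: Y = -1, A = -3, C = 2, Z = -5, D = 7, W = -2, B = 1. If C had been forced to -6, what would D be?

do(C=-6) replaces the equation C <- |Y - A| with the constant C = -6.
A = 3*Y  [with Y=-1]  = -3
Z = 2*A + 1  [with A=-3]  = -5
D = |C - Z|  [with C=-6, Z=-5]  = 1

1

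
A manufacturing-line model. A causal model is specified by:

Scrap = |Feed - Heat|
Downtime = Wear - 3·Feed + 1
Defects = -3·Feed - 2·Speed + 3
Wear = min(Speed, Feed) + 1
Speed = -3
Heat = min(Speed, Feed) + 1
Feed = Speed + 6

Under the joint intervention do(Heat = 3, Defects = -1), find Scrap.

Setting Heat = 3, Defects = -1 by intervention discards those variables' equations.
Feed = Speed + 6  [with Speed=-3]  = 3
Scrap = |Feed - Heat|  [with Feed=3, Heat=3]  = 0

0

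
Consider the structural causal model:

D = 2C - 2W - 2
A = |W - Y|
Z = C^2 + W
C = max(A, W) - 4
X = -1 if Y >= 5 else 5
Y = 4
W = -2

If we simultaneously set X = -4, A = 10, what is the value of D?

14

Under do(X = -4, A = 10), each intervened variable's structural equation is replaced by its fixed value.
C = max(A, W) - 4  [with A=10, W=-2]  = 6
D = 2C - 2W - 2  [with C=6, W=-2]  = 14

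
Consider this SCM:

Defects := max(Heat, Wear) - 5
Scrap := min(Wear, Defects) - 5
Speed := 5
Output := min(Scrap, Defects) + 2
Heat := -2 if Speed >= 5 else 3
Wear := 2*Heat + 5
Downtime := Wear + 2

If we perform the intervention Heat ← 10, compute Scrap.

15

do(Heat=10) replaces the equation Heat := -2 if Speed >= 5 else 3 with the constant Heat = 10.
Wear = 2*Heat + 5  [with Heat=10]  = 25
Defects = max(Heat, Wear) - 5  [with Heat=10, Wear=25]  = 20
Scrap = min(Wear, Defects) - 5  [with Wear=25, Defects=20]  = 15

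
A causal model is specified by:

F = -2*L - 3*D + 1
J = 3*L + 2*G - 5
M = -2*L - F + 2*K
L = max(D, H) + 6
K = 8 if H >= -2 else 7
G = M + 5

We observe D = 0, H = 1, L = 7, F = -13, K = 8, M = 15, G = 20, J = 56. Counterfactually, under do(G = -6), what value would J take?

do(G=-6) replaces the equation G = M + 5 with the constant G = -6.
L = max(D, H) + 6  [with D=0, H=1]  = 7
J = 3*L + 2*G - 5  [with L=7, G=-6]  = 4

4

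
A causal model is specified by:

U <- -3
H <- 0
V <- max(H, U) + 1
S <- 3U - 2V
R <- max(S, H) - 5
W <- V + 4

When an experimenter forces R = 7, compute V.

1

do(R=7) replaces the equation R <- max(S, H) - 5 with the constant R = 7.
V is not downstream of the intervention, so its value is determined by the original equations.
V = max(H, U) + 1  [with H=0, U=-3]  = 1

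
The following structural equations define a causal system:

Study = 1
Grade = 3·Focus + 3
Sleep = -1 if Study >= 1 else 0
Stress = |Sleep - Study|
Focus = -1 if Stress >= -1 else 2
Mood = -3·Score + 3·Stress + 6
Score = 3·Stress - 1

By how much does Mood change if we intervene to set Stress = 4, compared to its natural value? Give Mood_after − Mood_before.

The intervention breaks the incoming arrows to Stress: Stress = |Sleep - Study| no longer applies, and Stress = 4.
Score = 3·Stress - 1  [with Stress=4]  = 11
Mood = -3·Score + 3·Stress + 6  [with Score=11, Stress=4]  = -15
Without intervention: Sleep = -1 if Study >= 1 else 0  [with Study=1]  = -1; Stress = |Sleep - Study|  [with Sleep=-1, Study=1]  = 2; Score = 3·Stress - 1  [with Stress=2]  = 5; Mood = -3·Score + 3·Stress + 6  [with Score=5, Stress=2]  = -3.
Change = -15 − (-3) = -12.

-12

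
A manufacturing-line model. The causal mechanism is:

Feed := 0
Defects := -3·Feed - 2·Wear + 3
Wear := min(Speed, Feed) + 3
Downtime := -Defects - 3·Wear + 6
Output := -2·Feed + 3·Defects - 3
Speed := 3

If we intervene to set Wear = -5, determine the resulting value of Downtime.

8

The intervention breaks the incoming arrows to Wear: Wear := min(Speed, Feed) + 3 no longer applies, and Wear = -5.
Defects = -3·Feed - 2·Wear + 3  [with Feed=0, Wear=-5]  = 13
Downtime = -Defects - 3·Wear + 6  [with Defects=13, Wear=-5]  = 8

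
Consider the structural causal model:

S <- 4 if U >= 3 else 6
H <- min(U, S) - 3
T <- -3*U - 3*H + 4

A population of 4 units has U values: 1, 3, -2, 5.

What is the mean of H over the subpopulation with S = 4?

0.5

Observing S=4 restricts to units where S's equation naturally yields 4: U ∈ {3, 5}. In that subpopulation H = 0, 1, mean 0.5.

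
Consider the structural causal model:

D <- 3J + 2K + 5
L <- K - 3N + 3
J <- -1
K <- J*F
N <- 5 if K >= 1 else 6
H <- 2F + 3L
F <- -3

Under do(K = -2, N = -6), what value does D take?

-2

The joint intervention fixes K = -2, N = -6, removing each variable's own equation.
D = 3J + 2K + 5  [with J=-1, K=-2]  = -2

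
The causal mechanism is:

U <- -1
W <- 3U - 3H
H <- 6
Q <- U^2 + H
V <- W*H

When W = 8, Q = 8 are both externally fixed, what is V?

48

The joint intervention fixes W = 8, Q = 8, removing each variable's own equation.
V = W*H  [with W=8, H=6]  = 48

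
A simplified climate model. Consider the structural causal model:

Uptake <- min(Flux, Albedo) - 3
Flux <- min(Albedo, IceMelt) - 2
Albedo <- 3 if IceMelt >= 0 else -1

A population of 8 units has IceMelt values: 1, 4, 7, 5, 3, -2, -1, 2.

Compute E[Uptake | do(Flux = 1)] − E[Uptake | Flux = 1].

Under do(Flux=1), Flux's equation is replaced by Flux=1 for every unit. Per-unit Uptake: -2, -2, -2, -2, -2, -4, -4, -2. Mean = -2.5.
E[Uptake|Flux=1] averages over only the 4 units with Flux=1 (IceMelt = 4, 7, 5, 3): Uptake = -2, -2, -2, -2, mean -2.
Difference = -2.5 − (-2) = -0.5.

-0.5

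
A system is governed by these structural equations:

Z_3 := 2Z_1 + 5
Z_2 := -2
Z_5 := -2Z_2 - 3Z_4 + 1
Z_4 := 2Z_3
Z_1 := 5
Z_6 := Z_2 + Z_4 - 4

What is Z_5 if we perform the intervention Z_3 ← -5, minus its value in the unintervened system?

120

do(Z_3=-5) replaces the equation Z_3 := 2Z_1 + 5 with the constant Z_3 = -5.
Z_4 = 2Z_3  [with Z_3=-5]  = -10
Z_5 = -2Z_2 - 3Z_4 + 1  [with Z_2=-2, Z_4=-10]  = 35
Without intervention: Z_3 = 2Z_1 + 5  [with Z_1=5]  = 15; Z_4 = 2Z_3  [with Z_3=15]  = 30; Z_5 = -2Z_2 - 3Z_4 + 1  [with Z_2=-2, Z_4=30]  = -85.
Change = 35 − (-85) = 120.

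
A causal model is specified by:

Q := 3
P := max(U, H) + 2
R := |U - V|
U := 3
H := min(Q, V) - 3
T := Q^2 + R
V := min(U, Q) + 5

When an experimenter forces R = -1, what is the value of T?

8

The intervention breaks the incoming arrows to R: R := |U - V| no longer applies, and R = -1.
T = Q^2 + R  [with Q=3, R=-1]  = 8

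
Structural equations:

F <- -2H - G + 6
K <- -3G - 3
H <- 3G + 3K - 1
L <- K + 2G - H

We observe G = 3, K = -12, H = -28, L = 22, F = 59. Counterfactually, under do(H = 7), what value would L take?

-13

The intervention breaks the incoming arrows to H: H <- 3G + 3K - 1 no longer applies, and H = 7.
K = -3G - 3  [with G=3]  = -12
L = K + 2G - H  [with K=-12, G=3, H=7]  = -13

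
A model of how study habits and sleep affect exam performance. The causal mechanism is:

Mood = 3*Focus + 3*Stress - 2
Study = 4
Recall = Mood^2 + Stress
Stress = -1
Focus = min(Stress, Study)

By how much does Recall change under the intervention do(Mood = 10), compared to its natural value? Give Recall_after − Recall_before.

Intervening sets Mood = 10 and removes its equation (Mood = 3*Focus + 3*Stress - 2).
Recall = Mood^2 + Stress  [with Mood=10, Stress=-1]  = 99
Without intervention: Focus = min(Stress, Study)  [with Stress=-1, Study=4]  = -1; Mood = 3*Focus + 3*Stress - 2  [with Focus=-1, Stress=-1]  = -8; Recall = Mood^2 + Stress  [with Mood=-8, Stress=-1]  = 63.
Change = 99 − 63 = 36.

36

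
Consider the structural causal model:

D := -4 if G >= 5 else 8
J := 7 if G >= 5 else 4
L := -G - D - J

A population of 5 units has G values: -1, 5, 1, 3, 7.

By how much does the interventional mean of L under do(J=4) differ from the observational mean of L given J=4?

do(J=4) breaks J's dependence on G. With J=4 fixed, L across the units is -11, -5, -13, -15, -7, mean -10.2.
Conditioning on J=4 selects the 3 unit(s) with G ∈ {-1, 1, 3}. Their L values: -11, -13, -15. Mean = -13.
Difference = -10.2 − (-13) = 2.8.

2.8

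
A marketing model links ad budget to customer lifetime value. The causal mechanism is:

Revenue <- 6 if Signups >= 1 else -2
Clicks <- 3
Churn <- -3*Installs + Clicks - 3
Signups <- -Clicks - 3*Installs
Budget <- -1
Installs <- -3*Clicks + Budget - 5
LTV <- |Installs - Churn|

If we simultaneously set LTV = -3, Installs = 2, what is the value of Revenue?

-2

Setting LTV = -3, Installs = 2 by intervention discards those variables' equations.
Signups = -Clicks - 3*Installs  [with Clicks=3, Installs=2]  = -9
Revenue = 6 if Signups >= 1 else -2  [with Signups=-9]  = -2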